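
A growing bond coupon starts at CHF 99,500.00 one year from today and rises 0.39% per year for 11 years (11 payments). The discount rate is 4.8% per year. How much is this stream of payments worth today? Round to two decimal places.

Periodic rate r = 0.048 per year.
Growing ordinary annuity: PV = PMT₁ × [1 − ((1+g)/(1+r))^n] / (r − g) = 99,500 × [1 − ((1+0.0039)/(1+r))^11] / (r − 0.0039) = CHF 850,170.89.

CHF 850,170.89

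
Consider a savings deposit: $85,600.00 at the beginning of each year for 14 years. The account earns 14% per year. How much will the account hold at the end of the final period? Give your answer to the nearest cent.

This is an annuity due: 14 deposits of $85,600.00 at the beginning of each year.
Periodic rate r = 0.14 per year.
FV = PMT × [((1+r)^n − 1)/r] × (1+r) = 85,600 × [(1+r)^14 − 1] / r × (1+r) = $3,667,310.65

$3,667,310.65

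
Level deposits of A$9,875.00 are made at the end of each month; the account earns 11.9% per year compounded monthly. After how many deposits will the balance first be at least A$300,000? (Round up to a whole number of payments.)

27 payments

Periodic rate r = 0.119/12 per month; n is counted in months.
Ordinary annuity FV: 300,000 = 9,875 × [((1+r)^n − 1)/r].
(1+r)^n = 1 + 300,000 × r / 9,875, so n = ln(1 + 300,000·r/9,875) / ln(1+r) = 26.69.
Round up to a whole number of payments: n = 27.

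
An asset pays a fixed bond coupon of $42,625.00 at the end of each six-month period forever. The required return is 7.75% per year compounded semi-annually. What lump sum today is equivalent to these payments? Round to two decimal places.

Periodic rate r = 0.0775/2 per half-year.
Level perpetuity: PV = PMT / r = 42,625 / (0.0775/2) = $1,100,000.00.

$1,100,000.00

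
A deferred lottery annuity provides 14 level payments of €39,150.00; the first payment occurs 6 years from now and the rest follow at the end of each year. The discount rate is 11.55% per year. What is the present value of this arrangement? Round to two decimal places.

€153,762.25

Ordinary annuity of 14 payments, first payment at period 6.
Periodic rate r = 0.1155 per year.
The ordinary-annuity PV formula values the stream one period before the first payment (period 5); discount that back 5 periods:
PV₀ = 39,150 × [1 − (1+r)^−14] / r × (1+r)^−5 = €153,762.25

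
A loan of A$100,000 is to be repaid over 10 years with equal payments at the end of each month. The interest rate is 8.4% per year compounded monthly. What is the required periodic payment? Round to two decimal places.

Level ordinary annuity; solve PV = PMT × [(1 − (1+r)^−n)/r] for PMT.
Periodic rate r = 0.084/12 per month; n is counted in months.
With n = 120: PMT = 100,000 / ([(1 − (1+r)^−n)/r]) = A$1,234.52

A$1,234.52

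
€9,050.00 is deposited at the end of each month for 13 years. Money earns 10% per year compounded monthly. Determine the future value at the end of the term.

€2,877,448.42

This is an ordinary annuity: 156 deposits of €9,050.00 at the end of each month.
Periodic rate r = 0.1/12 per month; n is counted in months.
FV = PMT × [((1+r)^n − 1)/r] = 9,050 × [(1+r)^156 − 1] / r = €2,877,448.42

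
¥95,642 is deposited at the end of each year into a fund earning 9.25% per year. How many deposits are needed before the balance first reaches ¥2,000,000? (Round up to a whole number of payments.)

Periodic rate r = 0.0925 per year.
Ordinary annuity FV: 2,000,000 = 95,642 × [((1+r)^n − 1)/r].
(1+r)^n = 1 + 2,000,000 × r / 95,642, so n = ln(1 + 2,000,000·r/95,642) / ln(1+r) = 12.17.
Round up to a whole number of payments: n = 13.

13 payments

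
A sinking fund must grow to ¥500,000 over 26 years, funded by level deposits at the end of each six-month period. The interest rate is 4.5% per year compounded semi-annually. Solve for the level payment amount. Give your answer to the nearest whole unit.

Level ordinary annuity; solve FV = PMT × [((1+r)^n − 1)/r] for PMT.
Periodic rate r = 0.045/2 per half-year; n is counted in half-years.
With n = 52: PMT = 500,000 / ([((1+r)^n − 1)/r]) = ¥5,159

¥5,159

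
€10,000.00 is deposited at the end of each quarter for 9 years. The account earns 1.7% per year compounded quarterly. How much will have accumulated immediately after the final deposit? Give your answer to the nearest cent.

This is an ordinary annuity: 36 deposits of €10,000.00 at the end of each quarter.
Periodic rate r = 0.017/4 per quarter; n is counted in quarters.
FV = PMT × [((1+r)^n − 1)/r] = 10,000 × [(1+r)^36 − 1] / r = €388,111.14

€388,111.14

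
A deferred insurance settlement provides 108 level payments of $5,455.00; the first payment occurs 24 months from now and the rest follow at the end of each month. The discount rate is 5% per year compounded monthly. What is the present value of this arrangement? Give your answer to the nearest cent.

$430,439.05

Ordinary annuity of 108 payments, first payment at period 24.
Periodic rate r = 0.05/12 per month; n is counted in months.
The ordinary-annuity PV formula values the stream one period before the first payment (period 23); discount that back 23 periods:
PV₀ = 5,455 × [1 − (1+r)^−108] / r × (1+r)^−23 = $430,439.05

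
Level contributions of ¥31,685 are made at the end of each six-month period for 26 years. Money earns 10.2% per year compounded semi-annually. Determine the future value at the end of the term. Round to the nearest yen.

This is an ordinary annuity: 52 deposits of ¥31,685 at the end of each six-month period.
Periodic rate r = 0.102/2 per half-year; n is counted in half-years.
FV = PMT × [((1+r)^n − 1)/r] = 31,685 × [(1+r)^52 − 1] / r = ¥7,631,971

¥7,631,971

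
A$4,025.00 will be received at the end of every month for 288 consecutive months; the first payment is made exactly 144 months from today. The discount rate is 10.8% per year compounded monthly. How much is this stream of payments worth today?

Ordinary annuity of 288 payments, first payment at period 144.
Periodic rate r = 0.108/12 per month; n is counted in months.
The ordinary-annuity PV formula values the stream one period before the first payment (period 143); discount that back 143 periods:
PV₀ = 4,025 × [1 − (1+r)^−288] / r × (1+r)^−143 = A$114,783.44

A$114,783.44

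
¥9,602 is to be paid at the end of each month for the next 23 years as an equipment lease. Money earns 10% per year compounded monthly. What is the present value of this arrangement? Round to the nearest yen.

¥1,035,612

This is an ordinary annuity: 276 payments of ¥9,602 at the end of each month.
Periodic rate r = 0.1/12 per month; n is counted in months.
PV = PMT × [(1 − (1+r)^−n)/r] = 9,602 × [1 − (1+r)^−276] / r = ¥1,035,612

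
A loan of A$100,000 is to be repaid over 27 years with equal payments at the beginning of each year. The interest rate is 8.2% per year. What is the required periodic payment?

Level annuity due; solve PV = PMT × [(1 − (1+r)^−n)/r] × (1+r) for PMT.
Periodic rate r = 0.082 per year.
With n = 27: PMT = 100,000 / ([(1 − (1+r)^−n)/r] × (1+r)) = A$8,603.07

A$8,603.07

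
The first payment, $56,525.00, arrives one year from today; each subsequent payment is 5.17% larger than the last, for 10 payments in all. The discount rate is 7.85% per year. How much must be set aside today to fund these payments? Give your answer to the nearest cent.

$469,220.43

Periodic rate r = 0.0785 per year.
Growing ordinary annuity: PV = PMT₁ × [1 − ((1+g)/(1+r))^n] / (r − g) = 56,525 × [1 − ((1+0.0517)/(1+r))^10] / (r − 0.0517) = $469,220.43.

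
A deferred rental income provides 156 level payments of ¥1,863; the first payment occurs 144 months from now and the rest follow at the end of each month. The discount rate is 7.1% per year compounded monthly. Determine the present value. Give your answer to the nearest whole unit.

Ordinary annuity of 156 payments, first payment at period 144.
Periodic rate r = 0.071/12 per month; n is counted in months.
The ordinary-annuity PV formula values the stream one period before the first payment (period 143); discount that back 143 periods:
PV₀ = 1,863 × [1 − (1+r)^−156] / r × (1+r)^−143 = ¥81,484

¥81,484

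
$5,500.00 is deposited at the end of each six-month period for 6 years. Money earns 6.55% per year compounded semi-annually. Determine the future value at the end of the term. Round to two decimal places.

$79,286.89

This is an ordinary annuity: 12 deposits of $5,500.00 at the end of each six-month period.
Periodic rate r = 0.0655/2 per half-year; n is counted in half-years.
FV = PMT × [((1+r)^n − 1)/r] = 5,500 × [(1+r)^12 − 1] / r = $79,286.89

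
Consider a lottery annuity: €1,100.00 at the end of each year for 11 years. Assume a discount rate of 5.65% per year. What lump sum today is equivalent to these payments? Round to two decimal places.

€8,832.99

This is an ordinary annuity: 11 payments of €1,100.00 at the end of each year.
Periodic rate r = 0.0565 per year.
PV = PMT × [(1 − (1+r)^−n)/r] = 1,100 × [1 − (1+r)^−11] / r = €8,832.99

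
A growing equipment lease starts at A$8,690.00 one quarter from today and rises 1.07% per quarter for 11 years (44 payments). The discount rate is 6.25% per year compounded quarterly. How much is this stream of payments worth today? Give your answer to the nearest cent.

Periodic rate r = 0.0625/4 per quarter; n is counted in quarters.
Growing ordinary annuity: PV = PMT₁ × [1 − ((1+g)/(1+r))^n] / (r − g) = 8,690 × [1 − ((1+0.0107)/(1+r))^44] / (r − 0.0107) = A$339,763.82.

A$339,763.82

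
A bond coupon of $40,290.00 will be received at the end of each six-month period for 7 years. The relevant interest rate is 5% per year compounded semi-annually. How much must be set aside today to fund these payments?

$471,026.85

This is an ordinary annuity: 14 payments of $40,290.00 at the end of each six-month period.
Periodic rate r = 0.05/2 per half-year; n is counted in half-years.
PV = PMT × [(1 − (1+r)^−n)/r] = 40,290 × [1 − (1+r)^−14] / r = $471,026.85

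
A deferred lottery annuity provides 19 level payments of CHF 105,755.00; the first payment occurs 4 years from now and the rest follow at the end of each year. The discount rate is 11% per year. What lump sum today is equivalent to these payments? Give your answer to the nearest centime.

Ordinary annuity of 19 payments, first payment at period 4.
Periodic rate r = 0.11 per year.
The ordinary-annuity PV formula values the stream one period before the first payment (period 3); discount that back 3 periods:
PV₀ = 105,755 × [1 − (1+r)^−19] / r × (1+r)^−3 = CHF 606,190.24

CHF 606,190.24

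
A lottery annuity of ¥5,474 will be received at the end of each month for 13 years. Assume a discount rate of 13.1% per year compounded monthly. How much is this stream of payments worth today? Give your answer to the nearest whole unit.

¥409,259

This is an ordinary annuity: 156 payments of ¥5,474 at the end of each month.
Periodic rate r = 0.131/12 per month; n is counted in months.
PV = PMT × [(1 − (1+r)^−n)/r] = 5,474 × [1 − (1+r)^−156] / r = ¥409,259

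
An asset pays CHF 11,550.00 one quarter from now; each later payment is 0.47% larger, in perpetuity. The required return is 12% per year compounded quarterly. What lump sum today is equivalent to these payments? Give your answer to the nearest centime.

Periodic rate r = 0.12/4 per quarter.
Growing perpetuity (Gordon): PV = PMT₁ / (r − g) = 11,550 / (r − 0.0047) = CHF 456,521.74.

CHF 456,521.74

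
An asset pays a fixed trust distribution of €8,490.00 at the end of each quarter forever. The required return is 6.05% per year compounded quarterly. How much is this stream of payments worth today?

Periodic rate r = 0.0605/4 per quarter.
Level perpetuity: PV = PMT / r = 8,490 / (0.0605/4) = €561,322.31.

€561,322.31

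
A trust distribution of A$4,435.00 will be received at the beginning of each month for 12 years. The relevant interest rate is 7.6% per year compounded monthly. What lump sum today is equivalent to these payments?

A$420,791.52

This is an annuity due: 144 payments of A$4,435.00 at the beginning of each month.
Periodic rate r = 0.076/12 per month; n is counted in months.
PV = PMT × [(1 − (1+r)^−n)/r] × (1+r) = 4,435 × [1 − (1+r)^−144] / r × (1+r) = A$420,791.52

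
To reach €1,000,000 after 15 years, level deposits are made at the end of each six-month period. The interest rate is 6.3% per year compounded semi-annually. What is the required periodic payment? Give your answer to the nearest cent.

Level ordinary annuity; solve FV = PMT × [((1+r)^n − 1)/r] for PMT.
Periodic rate r = 0.063/2 per half-year; n is counted in half-years.
With n = 30: PMT = 1,000,000 / ([((1+r)^n − 1)/r]) = €20,513.45

€20,513.45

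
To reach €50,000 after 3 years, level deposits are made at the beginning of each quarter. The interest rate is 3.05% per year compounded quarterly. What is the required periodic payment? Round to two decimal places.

€3,964.57

Level annuity due; solve FV = PMT × [((1+r)^n − 1)/r] × (1+r) for PMT.
Periodic rate r = 0.0305/4 per quarter; n is counted in quarters.
With n = 12: PMT = 50,000 / ([((1+r)^n − 1)/r] × (1+r)) = €3,964.57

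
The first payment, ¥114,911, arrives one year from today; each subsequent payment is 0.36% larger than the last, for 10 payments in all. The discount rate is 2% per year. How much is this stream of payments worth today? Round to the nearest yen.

¥1,048,466

Periodic rate r = 0.02 per year.
Growing ordinary annuity: PV = PMT₁ × [1 − ((1+g)/(1+r))^n] / (r − g) = 114,911 × [1 − ((1+0.0036)/(1+r))^10] / (r − 0.0036) = ¥1,048,466.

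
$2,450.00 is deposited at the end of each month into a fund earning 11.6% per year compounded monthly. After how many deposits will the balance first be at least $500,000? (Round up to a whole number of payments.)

114 payments

Periodic rate r = 0.116/12 per month; n is counted in months.
Ordinary annuity FV: 500,000 = 2,450 × [((1+r)^n − 1)/r].
(1+r)^n = 1 + 500,000 × r / 2,450, so n = ln(1 + 500,000·r/2,450) / ln(1+r) = 113.25.
Round up to a whole number of payments: n = 114.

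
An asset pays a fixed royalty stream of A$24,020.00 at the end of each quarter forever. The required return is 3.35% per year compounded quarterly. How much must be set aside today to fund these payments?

A$2,868,059.70

Periodic rate r = 0.0335/4 per quarter.
Level perpetuity: PV = PMT / r = 24,020 / (0.0335/4) = A$2,868,059.70.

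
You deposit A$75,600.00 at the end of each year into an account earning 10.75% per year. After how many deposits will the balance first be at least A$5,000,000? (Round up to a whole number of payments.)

Periodic rate r = 0.1075 per year.
Ordinary annuity FV: 5,000,000 = 75,600 × [((1+r)^n − 1)/r].
(1+r)^n = 1 + 5,000,000 × r / 75,600, so n = ln(1 + 5,000,000·r/75,600) / ln(1+r) = 20.50.
Round up to a whole number of payments: n = 21.

21 payments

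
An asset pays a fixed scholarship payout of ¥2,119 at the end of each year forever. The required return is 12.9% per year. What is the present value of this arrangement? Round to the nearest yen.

¥16,426

Periodic rate r = 0.129 per year.
Level perpetuity: PV = PMT / r = 2,119 / (0.129) = ¥16,426.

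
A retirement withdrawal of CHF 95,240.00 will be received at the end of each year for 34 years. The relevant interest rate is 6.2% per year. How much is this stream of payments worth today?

CHF 1,337,430.74

This is an ordinary annuity: 34 payments of CHF 95,240.00 at the end of each year.
Periodic rate r = 0.062 per year.
PV = PMT × [(1 − (1+r)^−n)/r] = 95,240 × [1 − (1+r)^−34] / r = CHF 1,337,430.74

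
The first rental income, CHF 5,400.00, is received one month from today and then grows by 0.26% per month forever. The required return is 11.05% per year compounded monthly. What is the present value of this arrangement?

Periodic rate r = 0.1105/12 per month.
Growing perpetuity (Gordon): PV = PMT₁ / (r − g) = 5,400 / (r − 0.0026) = CHF 817,150.06.

CHF 817,150.06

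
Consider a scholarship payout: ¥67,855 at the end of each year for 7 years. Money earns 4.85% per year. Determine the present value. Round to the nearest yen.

This is an ordinary annuity: 7 payments of ¥67,855 at the end of each year.
Periodic rate r = 0.0485 per year.
PV = PMT × [(1 − (1+r)^−n)/r] = 67,855 × [1 − (1+r)^−7] / r = ¥394,778

¥394,778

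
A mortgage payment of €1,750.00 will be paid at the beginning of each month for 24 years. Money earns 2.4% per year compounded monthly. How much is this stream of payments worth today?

€383,608.02

This is an annuity due: 288 payments of €1,750.00 at the beginning of each month.
Periodic rate r = 0.024/12 per month; n is counted in months.
PV = PMT × [(1 − (1+r)^−n)/r] × (1+r) = 1,750 × [1 − (1+r)^−288] / r × (1+r) = €383,608.02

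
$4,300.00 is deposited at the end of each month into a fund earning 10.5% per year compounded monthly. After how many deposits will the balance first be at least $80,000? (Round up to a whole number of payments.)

Periodic rate r = 0.105/12 per month; n is counted in months.
Ordinary annuity FV: 80,000 = 4,300 × [((1+r)^n − 1)/r].
(1+r)^n = 1 + 80,000 × r / 4,300, so n = ln(1 + 80,000·r/4,300) / ln(1+r) = 17.31.
Round up to a whole number of payments: n = 18.

18 payments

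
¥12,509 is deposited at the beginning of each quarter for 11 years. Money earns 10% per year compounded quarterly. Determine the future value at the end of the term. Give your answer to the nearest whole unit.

¥1,007,176

This is an annuity due: 44 deposits of ¥12,509 at the beginning of each quarter.
Periodic rate r = 0.1/4 per quarter; n is counted in quarters.
FV = PMT × [((1+r)^n − 1)/r] × (1+r) = 12,509 × [(1+r)^44 − 1] / r × (1+r) = ¥1,007,176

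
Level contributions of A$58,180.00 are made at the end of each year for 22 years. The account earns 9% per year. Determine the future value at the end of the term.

This is an ordinary annuity: 22 deposits of A$58,180.00 at the end of each year.
Periodic rate r = 0.09 per year.
FV = PMT × [((1+r)^n − 1)/r] = 58,180 × [(1+r)^22 − 1] / r = A$3,657,970.81

A$3,657,970.81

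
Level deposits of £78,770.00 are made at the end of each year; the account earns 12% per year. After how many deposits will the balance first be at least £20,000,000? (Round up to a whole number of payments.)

Periodic rate r = 0.12 per year.
Ordinary annuity FV: 20,000,000 = 78,770 × [((1+r)^n − 1)/r].
(1+r)^n = 1 + 20,000,000 × r / 78,770, so n = ln(1 + 20,000,000·r/78,770) / ln(1+r) = 30.43.
Round up to a whole number of payments: n = 31.

31 payments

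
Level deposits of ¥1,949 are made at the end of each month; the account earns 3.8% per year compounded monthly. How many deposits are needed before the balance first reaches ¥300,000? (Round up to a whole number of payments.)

Periodic rate r = 0.038/12 per month; n is counted in months.
Ordinary annuity FV: 300,000 = 1,949 × [((1+r)^n − 1)/r].
(1+r)^n = 1 + 300,000 × r / 1,949, so n = ln(1 + 300,000·r/1,949) / ln(1+r) = 125.58.
Round up to a whole number of payments: n = 126.

126 payments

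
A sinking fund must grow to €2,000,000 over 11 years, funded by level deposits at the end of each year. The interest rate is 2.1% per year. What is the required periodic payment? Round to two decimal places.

Level ordinary annuity; solve FV = PMT × [((1+r)^n − 1)/r] for PMT.
Periodic rate r = 0.021 per year.
With n = 11: PMT = 2,000,000 / ([((1+r)^n − 1)/r]) = €163,520.09

€163,520.09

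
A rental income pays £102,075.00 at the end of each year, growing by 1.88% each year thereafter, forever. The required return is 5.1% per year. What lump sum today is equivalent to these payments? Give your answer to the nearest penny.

£3,170,031.06

Periodic rate r = 0.051 per year.
Growing perpetuity (Gordon): PV = PMT₁ / (r − g) = 102,075 / (r − 0.0188) = £3,170,031.06.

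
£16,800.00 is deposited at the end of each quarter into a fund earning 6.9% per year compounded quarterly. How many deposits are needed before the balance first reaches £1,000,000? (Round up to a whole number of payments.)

Periodic rate r = 0.069/4 per quarter; n is counted in quarters.
Ordinary annuity FV: 1,000,000 = 16,800 × [((1+r)^n − 1)/r].
(1+r)^n = 1 + 1,000,000 × r / 16,800, so n = ln(1 + 1,000,000·r/16,800) / ln(1+r) = 41.31.
Round up to a whole number of payments: n = 42.

42 payments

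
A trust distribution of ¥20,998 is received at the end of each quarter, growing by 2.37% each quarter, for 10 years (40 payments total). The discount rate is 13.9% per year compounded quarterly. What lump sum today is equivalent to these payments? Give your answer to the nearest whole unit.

Periodic rate r = 0.139/4 per quarter; n is counted in quarters.
Growing ordinary annuity: PV = PMT₁ × [1 − ((1+g)/(1+r))^n] / (r − g) = 20,998 × [1 − ((1+0.0237)/(1+r))^40] / (r − 0.0237) = ¥663,452.

¥663,452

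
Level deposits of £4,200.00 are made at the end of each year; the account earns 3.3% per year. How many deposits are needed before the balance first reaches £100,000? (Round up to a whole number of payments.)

Periodic rate r = 0.033 per year.
Ordinary annuity FV: 100,000 = 4,200 × [((1+r)^n − 1)/r].
(1+r)^n = 1 + 100,000 × r / 4,200, so n = ln(1 + 100,000·r/4,200) / ln(1+r) = 17.86.
Round up to a whole number of payments: n = 18.

18 payments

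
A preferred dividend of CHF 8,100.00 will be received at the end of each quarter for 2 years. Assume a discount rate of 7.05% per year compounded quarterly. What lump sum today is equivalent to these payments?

CHF 59,948.45

This is an ordinary annuity: 8 payments of CHF 8,100.00 at the end of each quarter.
Periodic rate r = 0.0705/4 per quarter; n is counted in quarters.
PV = PMT × [(1 − (1+r)^−n)/r] = 8,100 × [1 − (1+r)^−8] / r = CHF 59,948.45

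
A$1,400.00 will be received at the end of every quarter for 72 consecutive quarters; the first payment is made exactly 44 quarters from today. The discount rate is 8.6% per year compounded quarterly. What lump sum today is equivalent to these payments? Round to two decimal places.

A$20,447.96

Ordinary annuity of 72 payments, first payment at period 44.
Periodic rate r = 0.086/4 per quarter; n is counted in quarters.
The ordinary-annuity PV formula values the stream one period before the first payment (period 43); discount that back 43 periods:
PV₀ = 1,400 × [1 − (1+r)^−72] / r × (1+r)^−43 = A$20,447.96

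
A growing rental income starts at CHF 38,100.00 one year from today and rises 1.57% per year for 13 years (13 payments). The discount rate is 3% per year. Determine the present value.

Periodic rate r = 0.03 per year.
Growing ordinary annuity: PV = PMT₁ × [1 − ((1+g)/(1+r))^n] / (r − g) = 38,100 × [1 − ((1+0.0157)/(1+r))^13] / (r − 0.0157) = CHF 442,786.65.

CHF 442,786.65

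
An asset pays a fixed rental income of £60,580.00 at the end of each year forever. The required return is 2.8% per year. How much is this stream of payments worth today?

Periodic rate r = 0.028 per year.
Level perpetuity: PV = PMT / r = 60,580 / (0.028) = £2,163,571.43.

£2,163,571.43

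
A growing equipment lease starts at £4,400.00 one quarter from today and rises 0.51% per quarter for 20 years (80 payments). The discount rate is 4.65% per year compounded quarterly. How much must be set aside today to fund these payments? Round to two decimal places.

£272,492.68

Periodic rate r = 0.0465/4 per quarter; n is counted in quarters.
Growing ordinary annuity: PV = PMT₁ × [1 − ((1+g)/(1+r))^n] / (r − g) = 4,400 × [1 − ((1+0.0051)/(1+r))^80] / (r − 0.0051) = £272,492.68.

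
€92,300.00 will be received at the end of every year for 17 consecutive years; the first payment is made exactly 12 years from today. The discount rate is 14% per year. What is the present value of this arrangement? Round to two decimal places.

€139,181.87

Ordinary annuity of 17 payments, first payment at period 12.
Periodic rate r = 0.14 per year.
The ordinary-annuity PV formula values the stream one period before the first payment (period 11); discount that back 11 periods:
PV₀ = 92,300 × [1 − (1+r)^−17] / r × (1+r)^−11 = €139,181.87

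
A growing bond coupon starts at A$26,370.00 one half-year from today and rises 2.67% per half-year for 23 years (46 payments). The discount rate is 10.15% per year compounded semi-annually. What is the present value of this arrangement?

A$718,522.47

Periodic rate r = 0.1015/2 per half-year; n is counted in half-years.
Growing ordinary annuity: PV = PMT₁ × [1 − ((1+g)/(1+r))^n] / (r − g) = 26,370 × [1 − ((1+0.0267)/(1+r))^46] / (r − 0.0267) = A$718,522.47.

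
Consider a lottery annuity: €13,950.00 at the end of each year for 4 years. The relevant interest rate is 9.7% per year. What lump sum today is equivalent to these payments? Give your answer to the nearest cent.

€44,508.32

This is an ordinary annuity: 4 payments of €13,950.00 at the end of each year.
Periodic rate r = 0.097 per year.
PV = PMT × [(1 − (1+r)^−n)/r] = 13,950 × [1 − (1+r)^−4] / r = €44,508.32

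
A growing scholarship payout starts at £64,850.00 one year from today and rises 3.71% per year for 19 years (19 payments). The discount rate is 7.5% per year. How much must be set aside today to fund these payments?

£845,910.70

Periodic rate r = 0.075 per year.
Growing ordinary annuity: PV = PMT₁ × [1 − ((1+g)/(1+r))^n] / (r − g) = 64,850 × [1 − ((1+0.0371)/(1+r))^19] / (r − 0.0371) = £845,910.70.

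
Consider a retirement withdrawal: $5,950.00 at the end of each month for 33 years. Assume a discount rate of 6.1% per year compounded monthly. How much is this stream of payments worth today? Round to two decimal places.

$1,013,329.60

This is an ordinary annuity: 396 payments of $5,950.00 at the end of each month.
Periodic rate r = 0.061/12 per month; n is counted in months.
PV = PMT × [(1 − (1+r)^−n)/r] = 5,950 × [1 − (1+r)^−396] / r = $1,013,329.60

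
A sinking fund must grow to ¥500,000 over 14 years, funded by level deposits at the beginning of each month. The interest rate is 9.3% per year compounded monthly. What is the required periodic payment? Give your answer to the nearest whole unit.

¥1,447

Level annuity due; solve FV = PMT × [((1+r)^n − 1)/r] × (1+r) for PMT.
Periodic rate r = 0.093/12 per month; n is counted in months.
With n = 168: PMT = 500,000 / ([((1+r)^n − 1)/r] × (1+r)) = ¥1,447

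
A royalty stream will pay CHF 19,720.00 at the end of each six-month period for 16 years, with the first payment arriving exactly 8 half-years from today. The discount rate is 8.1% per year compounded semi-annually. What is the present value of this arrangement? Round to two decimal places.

Ordinary annuity of 32 payments, first payment at period 8.
Periodic rate r = 0.081/2 per half-year; n is counted in half-years.
The ordinary-annuity PV formula values the stream one period before the first payment (period 7); discount that back 7 periods:
PV₀ = 19,720 × [1 − (1+r)^−32] / r × (1+r)^−7 = CHF 265,254.71

CHF 265,254.71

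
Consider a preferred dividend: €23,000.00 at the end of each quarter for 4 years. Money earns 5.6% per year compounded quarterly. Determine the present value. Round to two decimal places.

This is an ordinary annuity: 16 payments of €23,000.00 at the end of each quarter.
Periodic rate r = 0.056/4 per quarter; n is counted in quarters.
PV = PMT × [(1 − (1+r)^−n)/r] = 23,000 × [1 − (1+r)^−16] / r = €327,654.96

€327,654.96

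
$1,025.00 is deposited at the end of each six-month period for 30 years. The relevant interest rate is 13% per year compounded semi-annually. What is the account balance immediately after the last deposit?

This is an ordinary annuity: 60 deposits of $1,025.00 at the end of each six-month period.
Periodic rate r = 0.13/2 per half-year; n is counted in half-years.
FV = PMT × [((1+r)^n − 1)/r] = 1,025 × [(1+r)^60 − 1] / r = $674,132.09

$674,132.09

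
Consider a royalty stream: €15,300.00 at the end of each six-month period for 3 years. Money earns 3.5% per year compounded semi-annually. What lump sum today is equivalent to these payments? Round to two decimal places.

€86,429.66

This is an ordinary annuity: 6 payments of €15,300.00 at the end of each six-month period.
Periodic rate r = 0.035/2 per half-year; n is counted in half-years.
PV = PMT × [(1 − (1+r)^−n)/r] = 15,300 × [1 − (1+r)^−6] / r = €86,429.66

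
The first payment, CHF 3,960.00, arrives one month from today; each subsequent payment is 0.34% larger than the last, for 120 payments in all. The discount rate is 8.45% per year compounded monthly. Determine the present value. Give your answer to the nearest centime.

CHF 383,379.92

Periodic rate r = 0.0845/12 per month; n is counted in months.
Growing ordinary annuity: PV = PMT₁ × [1 − ((1+g)/(1+r))^n] / (r − g) = 3,960 × [1 − ((1+0.0034)/(1+r))^120] / (r − 0.0034) = CHF 383,379.92.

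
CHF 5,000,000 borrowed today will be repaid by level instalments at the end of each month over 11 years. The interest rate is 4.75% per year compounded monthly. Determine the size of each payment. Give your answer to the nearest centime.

Level ordinary annuity; solve PV = PMT × [(1 − (1+r)^−n)/r] for PMT.
Periodic rate r = 0.0475/12 per month; n is counted in months.
With n = 132: PMT = 5,000,000 / ([(1 − (1+r)^−n)/r]) = CHF 48,705.73

CHF 48,705.73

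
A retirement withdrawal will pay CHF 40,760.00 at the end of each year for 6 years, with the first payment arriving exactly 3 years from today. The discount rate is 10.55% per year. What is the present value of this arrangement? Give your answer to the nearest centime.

Ordinary annuity of 6 payments, first payment at period 3.
Periodic rate r = 0.1055 per year.
The ordinary-annuity PV formula values the stream one period before the first payment (period 2); discount that back 2 periods:
PV₀ = 40,760 × [1 − (1+r)^−6] / r × (1+r)^−2 = CHF 142,943.33

CHF 142,943.33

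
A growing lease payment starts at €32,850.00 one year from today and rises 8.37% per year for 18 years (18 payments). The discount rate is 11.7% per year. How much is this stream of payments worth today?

€414,353.03

Periodic rate r = 0.117 per year.
Growing ordinary annuity: PV = PMT₁ × [1 − ((1+g)/(1+r))^n] / (r − g) = 32,850 × [1 − ((1+0.0837)/(1+r))^18] / (r − 0.0837) = €414,353.03.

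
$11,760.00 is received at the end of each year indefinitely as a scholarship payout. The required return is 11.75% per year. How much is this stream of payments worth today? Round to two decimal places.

Periodic rate r = 0.1175 per year.
Level perpetuity: PV = PMT / r = 11,760 / (0.1175) = $100,085.11.

$100,085.11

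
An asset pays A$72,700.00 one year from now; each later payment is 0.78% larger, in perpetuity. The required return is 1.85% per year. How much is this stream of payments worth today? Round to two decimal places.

Periodic rate r = 0.0185 per year.
Growing perpetuity (Gordon): PV = PMT₁ / (r − g) = 72,700 / (r − 0.0078) = A$6,794,392.52.

A$6,794,392.52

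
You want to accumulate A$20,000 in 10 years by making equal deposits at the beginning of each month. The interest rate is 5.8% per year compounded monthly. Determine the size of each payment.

Level annuity due; solve FV = PMT × [((1+r)^n − 1)/r] × (1+r) for PMT.
Periodic rate r = 0.058/12 per month; n is counted in months.
With n = 120: PMT = 20,000 / ([((1+r)^n − 1)/r] × (1+r)) = A$122.78

A$122.78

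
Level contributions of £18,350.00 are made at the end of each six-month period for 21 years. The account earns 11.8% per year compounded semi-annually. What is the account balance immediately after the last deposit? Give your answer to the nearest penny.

This is an ordinary annuity: 42 deposits of £18,350.00 at the end of each six-month period.
Periodic rate r = 0.118/2 per half-year; n is counted in half-years.
FV = PMT × [((1+r)^n − 1)/r] = 18,350 × [(1+r)^42 − 1] / r = £3,143,715.20

£3,143,715.20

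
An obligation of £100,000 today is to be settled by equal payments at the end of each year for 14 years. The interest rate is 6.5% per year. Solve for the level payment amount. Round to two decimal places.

Level ordinary annuity; solve PV = PMT × [(1 − (1+r)^−n)/r] for PMT.
Periodic rate r = 0.065 per year.
With n = 14: PMT = 100,000 / ([(1 − (1+r)^−n)/r]) = £11,094.05

£11,094.05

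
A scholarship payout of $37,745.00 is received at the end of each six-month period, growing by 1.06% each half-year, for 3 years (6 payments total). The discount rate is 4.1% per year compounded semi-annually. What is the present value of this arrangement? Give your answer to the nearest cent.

Periodic rate r = 0.041/2 per half-year; n is counted in half-years.
Growing ordinary annuity: PV = PMT₁ × [1 − ((1+g)/(1+r))^n] / (r − g) = 37,745 × [1 − ((1+0.0106)/(1+r))^6] / (r − 0.0106) = $216,607.54.

$216,607.54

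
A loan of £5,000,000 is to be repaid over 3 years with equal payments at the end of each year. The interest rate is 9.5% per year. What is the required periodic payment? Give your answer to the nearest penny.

Level ordinary annuity; solve PV = PMT × [(1 − (1+r)^−n)/r] for PMT.
Periodic rate r = 0.095 per year.
With n = 3: PMT = 5,000,000 / ([(1 − (1+r)^−n)/r]) = £1,992,899.83

£1,992,899.83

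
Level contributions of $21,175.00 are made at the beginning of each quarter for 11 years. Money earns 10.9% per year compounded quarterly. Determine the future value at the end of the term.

$1,807,216.28

This is an annuity due: 44 deposits of $21,175.00 at the beginning of each quarter.
Periodic rate r = 0.109/4 per quarter; n is counted in quarters.
FV = PMT × [((1+r)^n − 1)/r] × (1+r) = 21,175 × [(1+r)^44 − 1] / r × (1+r) = $1,807,216.28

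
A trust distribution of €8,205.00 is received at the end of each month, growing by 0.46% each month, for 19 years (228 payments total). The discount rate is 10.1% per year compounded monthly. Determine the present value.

Periodic rate r = 0.101/12 per month; n is counted in months.
Growing ordinary annuity: PV = PMT₁ × [1 − ((1+g)/(1+r))^n] / (r − g) = 8,205 × [1 − ((1+0.0046)/(1+r))^228] / (r − 0.0046) = €1,244,227.17.

€1,244,227.17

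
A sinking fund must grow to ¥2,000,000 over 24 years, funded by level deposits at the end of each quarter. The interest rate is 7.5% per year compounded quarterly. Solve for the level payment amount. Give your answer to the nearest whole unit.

Level ordinary annuity; solve FV = PMT × [((1+r)^n − 1)/r] for PMT.
Periodic rate r = 0.075/4 per quarter; n is counted in quarters.
With n = 96: PMT = 2,000,000 / ([((1+r)^n − 1)/r]) = ¥7,576

¥7,576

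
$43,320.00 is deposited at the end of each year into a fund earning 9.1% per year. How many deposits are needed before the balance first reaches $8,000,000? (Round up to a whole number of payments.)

Periodic rate r = 0.091 per year.
Ordinary annuity FV: 8,000,000 = 43,320 × [((1+r)^n − 1)/r].
(1+r)^n = 1 + 8,000,000 × r / 43,320, so n = ln(1 + 8,000,000·r/43,320) / ln(1+r) = 33.06.
Round up to a whole number of payments: n = 34.

34 payments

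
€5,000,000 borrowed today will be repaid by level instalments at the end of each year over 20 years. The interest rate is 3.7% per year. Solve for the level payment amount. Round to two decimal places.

€358,201.98

Level ordinary annuity; solve PV = PMT × [(1 − (1+r)^−n)/r] for PMT.
Periodic rate r = 0.037 per year.
With n = 20: PMT = 5,000,000 / ([(1 − (1+r)^−n)/r]) = €358,201.98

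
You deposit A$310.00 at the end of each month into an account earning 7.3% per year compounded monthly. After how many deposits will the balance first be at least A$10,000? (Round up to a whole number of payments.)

Periodic rate r = 0.073/12 per month; n is counted in months.
Ordinary annuity FV: 10,000 = 310 × [((1+r)^n − 1)/r].
(1+r)^n = 1 + 10,000 × r / 310, so n = ln(1 + 10,000·r/310) / ln(1+r) = 29.54.
Round up to a whole number of payments: n = 30.

30 payments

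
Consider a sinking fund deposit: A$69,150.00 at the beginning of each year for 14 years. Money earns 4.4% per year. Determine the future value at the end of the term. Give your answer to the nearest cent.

This is an annuity due: 14 deposits of A$69,150.00 at the beginning of each year.
Periodic rate r = 0.044 per year.
FV = PMT × [((1+r)^n − 1)/r] × (1+r) = 69,150 × [(1+r)^14 − 1] / r × (1+r) = A$1,357,365.12

A$1,357,365.12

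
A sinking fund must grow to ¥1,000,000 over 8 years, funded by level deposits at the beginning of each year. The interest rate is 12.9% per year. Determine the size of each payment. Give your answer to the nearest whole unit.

¥69,685

Level annuity due; solve FV = PMT × [((1+r)^n − 1)/r] × (1+r) for PMT.
Periodic rate r = 0.129 per year.
With n = 8: PMT = 1,000,000 / ([((1+r)^n − 1)/r] × (1+r)) = ¥69,685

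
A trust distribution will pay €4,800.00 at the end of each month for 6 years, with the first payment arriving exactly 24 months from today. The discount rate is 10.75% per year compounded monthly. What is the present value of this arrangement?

Ordinary annuity of 72 payments, first payment at period 24.
Periodic rate r = 0.1075/12 per month; n is counted in months.
The ordinary-annuity PV formula values the stream one period before the first payment (period 23); discount that back 23 periods:
PV₀ = 4,800 × [1 − (1+r)^−72] / r × (1+r)^−23 = €206,800.16

€206,800.16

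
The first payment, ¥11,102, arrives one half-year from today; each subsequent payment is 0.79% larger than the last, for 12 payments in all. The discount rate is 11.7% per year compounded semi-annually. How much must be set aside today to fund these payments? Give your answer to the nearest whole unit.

Periodic rate r = 0.117/2 per half-year; n is counted in half-years.
Growing ordinary annuity: PV = PMT₁ × [1 − ((1+g)/(1+r))^n] / (r − g) = 11,102 × [1 − ((1+0.0079)/(1+r))^12] / (r − 0.0079) = ¥97,517.

¥97,517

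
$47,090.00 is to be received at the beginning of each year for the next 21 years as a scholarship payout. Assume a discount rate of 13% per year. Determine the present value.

This is an annuity due: 21 payments of $47,090.00 at the beginning of each year.
Periodic rate r = 0.13 per year.
PV = PMT × [(1 − (1+r)^−n)/r] × (1+r) = 47,090 × [1 − (1+r)^−21] / r × (1+r) = $377,885.55

$377,885.55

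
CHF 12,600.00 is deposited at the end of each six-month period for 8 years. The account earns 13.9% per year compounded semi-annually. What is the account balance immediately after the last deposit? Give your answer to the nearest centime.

This is an ordinary annuity: 16 deposits of CHF 12,600.00 at the end of each six-month period.
Periodic rate r = 0.139/2 per half-year; n is counted in half-years.
FV = PMT × [((1+r)^n − 1)/r] = 12,600 × [(1+r)^16 − 1] / r = CHF 349,929.86

CHF 349,929.86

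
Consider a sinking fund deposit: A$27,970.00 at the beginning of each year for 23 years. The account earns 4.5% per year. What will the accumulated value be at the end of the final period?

This is an annuity due: 23 deposits of A$27,970.00 at the beginning of each year.
Periodic rate r = 0.045 per year.
FV = PMT × [((1+r)^n − 1)/r] × (1+r) = 27,970 × [(1+r)^23 − 1] / r × (1+r) = A$1,138,076.82

A$1,138,076.82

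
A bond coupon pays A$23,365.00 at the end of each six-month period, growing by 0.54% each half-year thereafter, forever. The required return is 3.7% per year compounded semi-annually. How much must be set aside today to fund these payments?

A$1,783,587.79

Periodic rate r = 0.037/2 per half-year.
Growing perpetuity (Gordon): PV = PMT₁ / (r − g) = 23,365 / (r − 0.0054) = A$1,783,587.79.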